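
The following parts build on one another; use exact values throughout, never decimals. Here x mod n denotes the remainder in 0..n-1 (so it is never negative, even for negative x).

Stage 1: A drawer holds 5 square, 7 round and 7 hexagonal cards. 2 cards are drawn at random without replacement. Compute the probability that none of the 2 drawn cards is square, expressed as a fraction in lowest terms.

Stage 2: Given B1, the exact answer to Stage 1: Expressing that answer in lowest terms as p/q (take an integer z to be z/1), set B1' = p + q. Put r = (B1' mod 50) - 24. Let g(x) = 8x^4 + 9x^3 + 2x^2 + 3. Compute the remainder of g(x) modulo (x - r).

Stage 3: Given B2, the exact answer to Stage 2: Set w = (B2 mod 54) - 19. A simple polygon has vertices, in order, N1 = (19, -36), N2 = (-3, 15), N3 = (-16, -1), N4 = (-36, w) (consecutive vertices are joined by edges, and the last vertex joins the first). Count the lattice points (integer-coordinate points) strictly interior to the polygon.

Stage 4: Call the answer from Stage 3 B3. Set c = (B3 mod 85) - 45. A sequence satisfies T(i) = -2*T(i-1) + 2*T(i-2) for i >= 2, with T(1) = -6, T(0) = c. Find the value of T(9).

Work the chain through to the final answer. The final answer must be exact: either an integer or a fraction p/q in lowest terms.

-3936

Stage 1: total draws C(19,2) = 171; favorable C(14,2) = 91; P = 91/171; answer 91/171
Stage 2: B1 = 91/171; threaded value p + q = 262; r = -12; remainder = value at the root: 8*(-12)^4 + 9*(-12)^3 + 2*(-12)^2 + 3 = (165888) + (-15552) + (288) + (3) = 150627; answer 150627
Stage 3: B2 = 150627; w = 2; cross terms: (19*15 - -3*-36)=177, (-3*-1 - -16*15)=243, (-16*2 - -36*-1)=-68, (-36*-36 - 19*2)=1258; twice the area = |1610| = 1610; area = 805; boundary points = 1 + 1 + 1 + 1 = 4; strictly interior points = area - boundary/2 + 1 = 804; answer 804
Stage 4: B3 = 804; c = -6; T(2) = -2*(-6) + 2*(-6) = 0; iterating: T(2)=0, T(3)=-12, T(4)=24, T(5)=-72, T(6)=192, T(7)=-528, T(8)=1440, T(9)=-3936; answer -3936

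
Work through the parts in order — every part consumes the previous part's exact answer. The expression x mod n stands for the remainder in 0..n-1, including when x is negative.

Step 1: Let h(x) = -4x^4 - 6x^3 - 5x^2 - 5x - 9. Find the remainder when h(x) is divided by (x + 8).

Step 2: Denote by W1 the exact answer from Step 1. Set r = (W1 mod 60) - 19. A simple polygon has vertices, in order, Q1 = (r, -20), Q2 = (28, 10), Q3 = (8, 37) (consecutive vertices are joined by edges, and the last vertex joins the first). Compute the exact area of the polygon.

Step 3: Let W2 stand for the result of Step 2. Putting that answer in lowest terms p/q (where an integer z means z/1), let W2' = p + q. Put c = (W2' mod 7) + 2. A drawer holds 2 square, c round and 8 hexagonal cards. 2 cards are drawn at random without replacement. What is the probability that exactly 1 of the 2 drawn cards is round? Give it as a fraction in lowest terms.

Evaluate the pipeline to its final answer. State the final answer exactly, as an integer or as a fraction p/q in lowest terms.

Step 1: remainder = value at the root: -4*(-8)^4 - 6*(-8)^3 - 5*(-8)^2 - 5*(-8)^1 - 9 = (-16384) + (3072) + (-320) + (40) + (-9) = -13601; answer -13601
Step 2: W1 = -13601; r = 0; cross terms: (0*10 - 28*-20)=560, (28*37 - 8*10)=956, (8*-20 - 0*37)=-160; twice the area = |1356| = 1356; area = 678; answer 678
Step 3: W2 = 678; threaded value p + q = 679; c = 2; total draws C(12,2) = 66; favorable C(2,1)*C(10,1) = 20; P = 10/33; answer 10/33

10/33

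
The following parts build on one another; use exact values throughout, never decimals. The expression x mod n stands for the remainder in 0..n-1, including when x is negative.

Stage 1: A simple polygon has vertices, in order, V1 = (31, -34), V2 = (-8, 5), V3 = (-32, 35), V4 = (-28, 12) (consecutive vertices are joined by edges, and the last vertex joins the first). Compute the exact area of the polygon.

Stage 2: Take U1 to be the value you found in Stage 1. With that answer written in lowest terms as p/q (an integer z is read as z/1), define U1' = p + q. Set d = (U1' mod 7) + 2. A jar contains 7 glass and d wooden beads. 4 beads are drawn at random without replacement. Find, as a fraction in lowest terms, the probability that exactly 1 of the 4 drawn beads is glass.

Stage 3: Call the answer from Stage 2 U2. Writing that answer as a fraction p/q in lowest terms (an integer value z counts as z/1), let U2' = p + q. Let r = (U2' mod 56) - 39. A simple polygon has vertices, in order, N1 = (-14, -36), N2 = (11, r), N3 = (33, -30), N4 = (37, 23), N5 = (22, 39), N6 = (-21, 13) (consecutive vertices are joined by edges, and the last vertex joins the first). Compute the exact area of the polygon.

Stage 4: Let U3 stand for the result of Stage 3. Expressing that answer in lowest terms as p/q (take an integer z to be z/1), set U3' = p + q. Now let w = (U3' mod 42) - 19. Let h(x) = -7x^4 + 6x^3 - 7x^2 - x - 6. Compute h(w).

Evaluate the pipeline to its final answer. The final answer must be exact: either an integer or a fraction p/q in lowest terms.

-8040

Stage 1: cross terms: (31*5 - -8*-34)=-117, (-8*35 - -32*5)=-120, (-32*12 - -28*35)=596, (-28*-34 - 31*12)=580; twice the area = |939| = 939; area = 939/2; answer 939/2
Stage 2: U1 = 939/2; threaded value p + q = 941; d = 5; total draws C(12,4) = 495; favorable C(7,1)*C(5,3) = 70; P = 14/99; answer 14/99
Stage 3: U2 = 14/99; threaded value p + q = 113; r = -38; cross terms: (-14*-38 - 11*-36)=928, (11*-30 - 33*-38)=924, (33*23 - 37*-30)=1869, (37*39 - 22*23)=937, (22*13 - -21*39)=1105, (-21*-36 - -14*13)=938; twice the area = |6701| = 6701; area = 6701/2; answer 6701/2
Stage 4: U3 = 6701/2; threaded value p + q = 6703; w = 6; -7*(6)^4 + 6*(6)^3 - 7*(6)^2 - 1*(6)^1 - 6 = (-9072) + (1296) + (-252) + (-6) + (-6) = -8040; answer -8040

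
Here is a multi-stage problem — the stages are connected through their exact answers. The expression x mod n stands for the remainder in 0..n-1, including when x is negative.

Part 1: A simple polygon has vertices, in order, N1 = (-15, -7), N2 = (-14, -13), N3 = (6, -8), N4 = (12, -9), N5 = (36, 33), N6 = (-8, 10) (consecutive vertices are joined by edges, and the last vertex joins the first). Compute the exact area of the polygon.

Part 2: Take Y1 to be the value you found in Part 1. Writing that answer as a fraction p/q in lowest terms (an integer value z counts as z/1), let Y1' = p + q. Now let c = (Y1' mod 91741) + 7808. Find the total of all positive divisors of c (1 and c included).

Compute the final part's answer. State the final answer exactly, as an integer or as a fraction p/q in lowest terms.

Part 1: cross terms: (-15*-13 - -14*-7)=97, (-14*-8 - 6*-13)=190, (6*-9 - 12*-8)=42, (12*33 - 36*-9)=720, (36*10 - -8*33)=624, (-8*-7 - -15*10)=206; twice the area = |1879| = 1879; area = 1879/2; answer 1879/2
Part 2: Y1 = 1879/2; threaded value p + q = 1881; c = 9689; 9689 is prime, so its only divisors are 1 and 9689; sigma = 1 + 9689 = 9690; answer 9690

9690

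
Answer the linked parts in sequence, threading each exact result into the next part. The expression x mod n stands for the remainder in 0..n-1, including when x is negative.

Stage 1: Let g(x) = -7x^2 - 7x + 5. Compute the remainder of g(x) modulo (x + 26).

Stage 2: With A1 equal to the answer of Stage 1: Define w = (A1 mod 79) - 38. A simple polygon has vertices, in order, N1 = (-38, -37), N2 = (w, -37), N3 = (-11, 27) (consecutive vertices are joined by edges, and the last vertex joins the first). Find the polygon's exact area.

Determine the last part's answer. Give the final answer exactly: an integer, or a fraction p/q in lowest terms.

1184

Stage 1: remainder = value at the root: -7*(-26)^2 - 7*(-26)^1 + 5 = (-4732) + (182) + (5) = -4545; answer -4545
Stage 2: A1 = -4545; w = -1; cross terms: (-38*-37 - -1*-37)=1369, (-1*27 - -11*-37)=-434, (-11*-37 - -38*27)=1433; twice the area = |2368| = 2368; area = 1184; answer 1184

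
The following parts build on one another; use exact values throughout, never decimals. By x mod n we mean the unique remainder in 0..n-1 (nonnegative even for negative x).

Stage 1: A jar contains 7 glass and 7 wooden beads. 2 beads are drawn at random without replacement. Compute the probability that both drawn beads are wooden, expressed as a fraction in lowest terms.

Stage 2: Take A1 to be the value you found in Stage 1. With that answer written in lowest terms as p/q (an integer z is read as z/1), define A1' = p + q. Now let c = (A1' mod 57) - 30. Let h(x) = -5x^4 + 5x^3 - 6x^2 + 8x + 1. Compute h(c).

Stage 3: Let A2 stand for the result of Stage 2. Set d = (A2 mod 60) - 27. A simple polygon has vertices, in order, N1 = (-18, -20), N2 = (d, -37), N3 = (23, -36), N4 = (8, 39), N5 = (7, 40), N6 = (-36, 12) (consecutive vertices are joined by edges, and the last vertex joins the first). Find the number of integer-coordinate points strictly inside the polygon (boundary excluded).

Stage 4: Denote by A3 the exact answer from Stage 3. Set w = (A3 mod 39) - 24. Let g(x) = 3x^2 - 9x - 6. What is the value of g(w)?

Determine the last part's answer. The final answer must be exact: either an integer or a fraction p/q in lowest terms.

534

Stage 1: total draws C(14,2) = 91; favorable C(7,2) = 21; P = 3/13; answer 3/13
Stage 2: A1 = 3/13; threaded value p + q = 16; c = -14; -5*(-14)^4 + 5*(-14)^3 - 6*(-14)^2 + 8*(-14)^1 + 1 = (-192080) + (-13720) + (-1176) + (-112) + (1) = -207087; answer -207087
Stage 3: A2 = -207087; d = 6; cross terms: (-18*-37 - 6*-20)=786, (6*-36 - 23*-37)=635, (23*39 - 8*-36)=1185, (8*40 - 7*39)=47, (7*12 - -36*40)=1524, (-36*-20 - -18*12)=936; twice the area = |5113| = 5113; area = 5113/2; boundary points = 1 + 1 + 15 + 1 + 1 + 2 = 21; strictly interior points = area - boundary/2 + 1 = 2547; answer 2547
Stage 4: A3 = 2547; w = -12; 3*(-12)^2 - 9*(-12)^1 - 6 = (432) + (108) + (-6) = 534; answer 534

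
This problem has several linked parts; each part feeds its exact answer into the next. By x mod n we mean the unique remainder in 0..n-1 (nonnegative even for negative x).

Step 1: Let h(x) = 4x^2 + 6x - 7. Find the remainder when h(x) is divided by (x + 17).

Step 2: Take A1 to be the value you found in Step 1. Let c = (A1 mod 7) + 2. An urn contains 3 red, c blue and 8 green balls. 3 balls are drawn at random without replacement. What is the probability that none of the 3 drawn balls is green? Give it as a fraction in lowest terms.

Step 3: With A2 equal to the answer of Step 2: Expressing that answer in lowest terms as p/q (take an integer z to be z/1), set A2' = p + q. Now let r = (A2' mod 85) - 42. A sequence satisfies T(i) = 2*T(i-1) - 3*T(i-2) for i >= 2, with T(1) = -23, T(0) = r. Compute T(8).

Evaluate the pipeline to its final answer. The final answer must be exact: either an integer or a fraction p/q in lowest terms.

-469

Step 1: remainder = value at the root: 4*(-17)^2 + 6*(-17)^1 - 7 = (1156) + (-102) + (-7) = 1047; answer 1047
Step 2: A1 = 1047; c = 6; total draws C(17,3) = 680; favorable C(9,3) = 84; P = 21/170; answer 21/170
Step 3: A2 = 21/170; threaded value p + q = 191; r = -21; T(2) = 2*(-23) - 3*(-21) = 17; iterating: T(2)=17, T(3)=103, T(4)=155, T(5)=1, T(6)=-463, T(7)=-929, T(8)=-469; answer -469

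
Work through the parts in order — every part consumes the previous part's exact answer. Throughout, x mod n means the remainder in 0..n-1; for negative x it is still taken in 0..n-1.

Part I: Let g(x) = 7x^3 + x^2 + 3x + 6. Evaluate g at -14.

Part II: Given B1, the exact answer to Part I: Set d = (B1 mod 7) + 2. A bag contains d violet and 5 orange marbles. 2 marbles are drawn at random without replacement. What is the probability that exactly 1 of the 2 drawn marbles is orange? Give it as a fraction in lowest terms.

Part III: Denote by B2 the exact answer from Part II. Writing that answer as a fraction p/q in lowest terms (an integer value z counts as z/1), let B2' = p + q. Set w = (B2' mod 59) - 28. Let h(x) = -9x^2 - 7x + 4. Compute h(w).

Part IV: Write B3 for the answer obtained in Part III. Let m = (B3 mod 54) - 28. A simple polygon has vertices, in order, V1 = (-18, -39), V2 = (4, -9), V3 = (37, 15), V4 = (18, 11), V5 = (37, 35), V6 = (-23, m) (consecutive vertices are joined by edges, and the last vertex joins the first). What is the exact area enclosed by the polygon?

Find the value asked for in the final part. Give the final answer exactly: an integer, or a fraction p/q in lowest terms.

1343/2

Part I: 7*(-14)^3 + 1*(-14)^2 + 3*(-14)^1 + 6 = (-19208) + (196) + (-42) + (6) = -19048; answer -19048
Part II: B1 = -19048; d = 8; total draws C(13,2) = 78; favorable C(5,1)*C(8,1) = 40; P = 20/39; answer 20/39
Part III: B2 = 20/39; threaded value p + q = 59; w = -28; -9*(-28)^2 - 7*(-28)^1 + 4 = (-7056) + (196) + (4) = -6856; answer -6856
Part IV: B3 = -6856; m = -26; cross terms: (-18*-9 - 4*-39)=318, (4*15 - 37*-9)=393, (37*11 - 18*15)=137, (18*35 - 37*11)=223, (37*-26 - -23*35)=-157, (-23*-39 - -18*-26)=429; twice the area = |1343| = 1343; area = 1343/2; answer 1343/2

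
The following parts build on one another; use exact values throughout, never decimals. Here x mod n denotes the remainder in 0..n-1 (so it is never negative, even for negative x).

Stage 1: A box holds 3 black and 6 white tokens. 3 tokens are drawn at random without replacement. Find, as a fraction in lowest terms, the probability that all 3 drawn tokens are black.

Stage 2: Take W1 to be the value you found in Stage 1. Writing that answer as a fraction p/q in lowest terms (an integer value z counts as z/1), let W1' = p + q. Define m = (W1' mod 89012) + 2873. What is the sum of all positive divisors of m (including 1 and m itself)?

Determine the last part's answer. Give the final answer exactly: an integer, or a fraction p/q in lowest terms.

6480

Stage 1: total draws C(9,3) = 84; favorable C(3,3) = 1; P = 1/84; answer 1/84
Stage 2: W1 = 1/84; threaded value p + q = 85; m = 2958; 2958 = 2 * 3 * 17 * 29; sigma = (1 + 2) * (1 + 3) * (1 + 17) * (1 + 29) = 3 * 4 * 18 * 30 = 6480; answer 6480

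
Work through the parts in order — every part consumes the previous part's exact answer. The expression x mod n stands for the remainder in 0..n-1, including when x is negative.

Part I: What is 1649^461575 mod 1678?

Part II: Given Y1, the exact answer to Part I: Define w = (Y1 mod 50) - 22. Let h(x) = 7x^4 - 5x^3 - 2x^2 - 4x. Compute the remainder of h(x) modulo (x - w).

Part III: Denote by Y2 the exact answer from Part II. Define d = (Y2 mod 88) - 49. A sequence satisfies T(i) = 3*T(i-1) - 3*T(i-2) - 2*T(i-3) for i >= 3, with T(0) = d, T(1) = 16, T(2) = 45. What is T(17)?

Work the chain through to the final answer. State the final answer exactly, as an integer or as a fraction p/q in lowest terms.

-3583377

Part I: squarings mod 1678: 1649^1=1649, 1649^2=841, 1649^4=843, 1649^8=855, 1649^16=1095, 1649^32=933, 1649^64=1285, 1649^128=73, 1649^256=295, 1649^512=1447, 1649^1024=1343, 1649^2048=1477, 1649^4096=129, 1649^8192=1539, 1649^16384=863, 1649^32768=1415, 1649^65536=371, 1649^131072=45, 1649^262144=347; 1649^461575 = 1649^1 * 1649^2 * 1649^4 * 1649^256 * 1649^512 * 1649^2048 * 1649^65536 * 1649^131072 * 1649^262144 = 295 (mod 1678); answer 295
Part II: Y1 = 295; w = 23; remainder = value at the root: 7*(23)^4 - 5*(23)^3 - 2*(23)^2 - 4*(23)^1 = (1958887) + (-60835) + (-1058) + (-92) = 1896902; answer 1896902
Part III: Y2 = 1896902; d = 13; T(3) = 3*(45) - 3*(16) - 2*(13) = 61; iterating: T(3)=61, T(4)=16, T(5)=-225, T(6)=-845, T(7)=-1892, T(8)=-2691, T(9)=-707, T(10)=9736, T(11)=36711, T(12)=82339, T(13)=117412, T(14)=31797, T(15)=-421523, T(16)=-1594784, T(17)=-3583377; answer -3583377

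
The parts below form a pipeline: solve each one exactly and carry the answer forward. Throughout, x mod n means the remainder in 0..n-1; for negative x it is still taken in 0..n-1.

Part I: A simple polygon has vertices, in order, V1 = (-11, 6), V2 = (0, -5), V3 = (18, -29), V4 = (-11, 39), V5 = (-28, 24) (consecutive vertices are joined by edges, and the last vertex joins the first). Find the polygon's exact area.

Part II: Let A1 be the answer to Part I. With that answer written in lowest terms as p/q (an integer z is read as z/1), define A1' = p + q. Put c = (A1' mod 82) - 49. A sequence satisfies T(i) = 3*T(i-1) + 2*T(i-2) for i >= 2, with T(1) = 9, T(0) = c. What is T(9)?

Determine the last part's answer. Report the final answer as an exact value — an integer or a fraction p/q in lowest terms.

Part I: cross terms: (-11*-5 - 0*6)=55, (0*-29 - 18*-5)=90, (18*39 - -11*-29)=383, (-11*24 - -28*39)=828, (-28*6 - -11*24)=96; twice the area = |1452| = 1452; area = 726; answer 726
Part II: A1 = 726; threaded value p + q = 727; c = 22; T(2) = 3*(9) + 2*(22) = 71; iterating: T(2)=71, T(3)=231, T(4)=835, T(5)=2967, T(6)=10571, T(7)=37647, T(8)=134083, T(9)=477543; answer 477543

477543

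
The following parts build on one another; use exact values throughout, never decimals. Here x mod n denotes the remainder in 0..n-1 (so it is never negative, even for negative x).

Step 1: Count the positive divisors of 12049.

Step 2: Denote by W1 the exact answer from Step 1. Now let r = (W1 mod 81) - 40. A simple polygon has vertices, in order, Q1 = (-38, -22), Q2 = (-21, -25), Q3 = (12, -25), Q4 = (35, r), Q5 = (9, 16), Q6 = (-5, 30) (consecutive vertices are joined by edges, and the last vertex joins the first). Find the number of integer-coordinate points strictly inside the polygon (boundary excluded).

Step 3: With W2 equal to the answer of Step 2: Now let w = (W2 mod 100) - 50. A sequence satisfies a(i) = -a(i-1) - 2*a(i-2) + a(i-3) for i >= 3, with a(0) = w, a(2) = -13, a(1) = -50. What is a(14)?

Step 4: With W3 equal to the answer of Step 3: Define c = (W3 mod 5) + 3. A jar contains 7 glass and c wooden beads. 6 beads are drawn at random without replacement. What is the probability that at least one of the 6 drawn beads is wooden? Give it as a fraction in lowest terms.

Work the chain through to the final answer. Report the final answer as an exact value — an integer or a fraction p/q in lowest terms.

Step 1: 12049 is prime, so its only divisors are 1 and 12049; count = 2; answer 2
Step 2: W1 = 2; r = -38; cross terms: (-38*-25 - -21*-22)=488, (-21*-25 - 12*-25)=825, (12*-38 - 35*-25)=419, (35*16 - 9*-38)=902, (9*30 - -5*16)=350, (-5*-22 - -38*30)=1250; twice the area = |4234| = 4234; area = 2117; boundary points = 1 + 33 + 1 + 2 + 14 + 1 = 52; strictly interior points = area - boundary/2 + 1 = 2092; answer 2092
Step 3: W2 = 2092; w = 42; a(3) = -1*(-13) - 2*(-50) + 1*(42) = 155; iterating: a(3)=155, a(4)=-179, a(5)=-144, a(6)=657, a(7)=-548, a(8)=-910, a(9)=2663, a(10)=-1391, a(11)=-4845, a(12)=10290, a(13)=-1991, a(14)=-23434; answer -23434
Step 4: W3 = -23434; c = 4; total draws C(11,6) = 462; complement C(7,6) = 7; favorable 462 - 7 = 455; P = 65/66; answer 65/66

65/66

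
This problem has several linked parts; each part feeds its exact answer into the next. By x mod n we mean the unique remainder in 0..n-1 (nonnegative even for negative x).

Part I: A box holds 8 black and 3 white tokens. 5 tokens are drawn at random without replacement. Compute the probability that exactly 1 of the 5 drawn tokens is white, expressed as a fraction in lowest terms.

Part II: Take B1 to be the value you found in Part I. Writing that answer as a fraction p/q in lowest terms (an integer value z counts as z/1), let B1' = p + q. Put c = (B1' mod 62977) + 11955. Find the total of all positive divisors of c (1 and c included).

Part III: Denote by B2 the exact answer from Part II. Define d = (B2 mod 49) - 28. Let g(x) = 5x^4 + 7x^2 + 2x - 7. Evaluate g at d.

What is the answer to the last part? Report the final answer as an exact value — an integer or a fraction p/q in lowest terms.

104657

Part I: total draws C(11,5) = 462; favorable C(3,1)*C(8,4) = 210; P = 5/11; answer 5/11
Part II: B1 = 5/11; threaded value p + q = 16; c = 11971; 11971 is prime, so its only divisors are 1 and 11971; sigma = 1 + 11971 = 11972; answer 11972
Part III: B2 = 11972; d = -12; 5*(-12)^4 + 7*(-12)^2 + 2*(-12)^1 - 7 = (103680) + (1008) + (-24) + (-7) = 104657; answer 104657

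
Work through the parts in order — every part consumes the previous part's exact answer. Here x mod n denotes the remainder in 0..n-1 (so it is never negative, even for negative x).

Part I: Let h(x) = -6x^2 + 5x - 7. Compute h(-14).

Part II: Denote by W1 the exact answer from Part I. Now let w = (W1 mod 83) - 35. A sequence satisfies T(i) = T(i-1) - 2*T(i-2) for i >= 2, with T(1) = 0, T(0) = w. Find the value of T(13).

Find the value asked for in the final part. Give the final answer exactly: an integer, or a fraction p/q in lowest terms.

Part I: -6*(-14)^2 + 5*(-14)^1 - 7 = (-1176) + (-70) + (-7) = -1253; answer -1253
Part II: W1 = -1253; w = 40; T(2) = 1*(0) - 2*(40) = -80; iterating: T(2)=-80, T(3)=-80, T(4)=80, T(5)=240, T(6)=80, T(7)=-400, T(8)=-560, T(9)=240, T(10)=1360, T(11)=880, T(12)=-1840, T(13)=-3600; answer -3600

-3600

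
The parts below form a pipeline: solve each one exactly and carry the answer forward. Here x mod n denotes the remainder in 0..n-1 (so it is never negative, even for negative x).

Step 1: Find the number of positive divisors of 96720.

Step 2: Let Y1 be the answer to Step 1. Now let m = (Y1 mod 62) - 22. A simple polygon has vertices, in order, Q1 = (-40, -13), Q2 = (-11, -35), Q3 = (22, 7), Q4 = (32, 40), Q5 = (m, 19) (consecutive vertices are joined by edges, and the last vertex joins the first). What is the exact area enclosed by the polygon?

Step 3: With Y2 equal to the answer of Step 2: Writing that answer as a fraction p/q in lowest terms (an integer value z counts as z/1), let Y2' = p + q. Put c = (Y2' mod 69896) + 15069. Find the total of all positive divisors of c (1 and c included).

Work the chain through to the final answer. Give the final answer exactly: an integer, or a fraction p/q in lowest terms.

Step 1: 96720 = 2^4 * 3 * 5 * 13 * 31; number of divisors = (4+1) * (1+1) * (1+1) * (1+1) * (1+1) = 80; answer 80
Step 2: Y1 = 80; m = -4; cross terms: (-40*-35 - -11*-13)=1257, (-11*7 - 22*-35)=693, (22*40 - 32*7)=656, (32*19 - -4*40)=768, (-4*-13 - -40*19)=812; twice the area = |4186| = 4186; area = 2093; answer 2093
Step 3: Y2 = 2093; threaded value p + q = 2094; c = 17163; 17163 = 3^2 * 1907; sigma = (1 + 3 + 9) * (1 + 1907) = 13 * 1908 = 24804; answer 24804

24804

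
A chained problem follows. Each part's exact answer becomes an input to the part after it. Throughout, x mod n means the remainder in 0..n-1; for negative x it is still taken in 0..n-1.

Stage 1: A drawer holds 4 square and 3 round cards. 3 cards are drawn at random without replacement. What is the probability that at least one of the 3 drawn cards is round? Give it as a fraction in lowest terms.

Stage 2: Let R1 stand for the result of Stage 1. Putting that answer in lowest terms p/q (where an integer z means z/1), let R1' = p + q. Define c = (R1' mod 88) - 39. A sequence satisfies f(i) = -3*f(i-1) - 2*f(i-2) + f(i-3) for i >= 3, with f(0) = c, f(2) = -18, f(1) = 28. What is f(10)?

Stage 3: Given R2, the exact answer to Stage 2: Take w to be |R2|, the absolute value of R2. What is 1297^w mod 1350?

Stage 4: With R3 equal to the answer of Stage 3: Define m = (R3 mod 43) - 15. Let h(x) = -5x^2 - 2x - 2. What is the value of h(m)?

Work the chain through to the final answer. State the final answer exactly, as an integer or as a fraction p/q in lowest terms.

Stage 1: total draws C(7,3) = 35; complement C(4,3) = 4; favorable 35 - 4 = 31; P = 31/35; answer 31/35
Stage 2: R1 = 31/35; threaded value p + q = 66; c = 27; f(3) = -3*(-18) - 2*(28) + 1*(27) = 25; iterating: f(3)=25, f(4)=-11, f(5)=-35, f(6)=152, f(7)=-397, f(8)=852, f(9)=-1610, f(10)=2729; answer 2729
Stage 3: R2 = 2729; w = 2729; squarings mod 1350: 1297^1=1297, 1297^2=109, 1297^4=1081, 1297^8=811, 1297^16=271, 1297^32=541, 1297^64=1081, 1297^128=811, 1297^256=271, 1297^512=541, 1297^1024=1081, 1297^2048=811; 1297^2729 = 1297^1 * 1297^8 * 1297^32 * 1297^128 * 1297^512 * 1297^2048 = 217 (mod 1350); answer 217
Stage 4: R3 = 217; m = -13; -5*(-13)^2 - 2*(-13)^1 - 2 = (-845) + (26) + (-2) = -821; answer -821

-821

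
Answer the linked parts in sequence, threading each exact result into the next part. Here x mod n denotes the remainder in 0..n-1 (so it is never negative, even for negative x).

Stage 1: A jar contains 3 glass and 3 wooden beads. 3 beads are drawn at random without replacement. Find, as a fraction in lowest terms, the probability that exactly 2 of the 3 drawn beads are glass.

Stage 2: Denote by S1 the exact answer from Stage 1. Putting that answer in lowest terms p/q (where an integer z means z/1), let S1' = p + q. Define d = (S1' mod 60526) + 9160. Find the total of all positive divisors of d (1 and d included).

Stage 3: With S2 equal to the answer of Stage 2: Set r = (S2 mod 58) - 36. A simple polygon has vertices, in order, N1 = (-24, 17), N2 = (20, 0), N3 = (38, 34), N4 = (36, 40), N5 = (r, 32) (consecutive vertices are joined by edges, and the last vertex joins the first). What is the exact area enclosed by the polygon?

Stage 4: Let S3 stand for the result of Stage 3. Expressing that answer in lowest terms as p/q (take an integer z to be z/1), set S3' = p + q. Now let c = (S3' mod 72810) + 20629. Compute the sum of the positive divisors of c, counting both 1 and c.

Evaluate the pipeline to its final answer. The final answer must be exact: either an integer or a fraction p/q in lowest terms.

Stage 1: total draws C(6,3) = 20; favorable C(3,2)*C(3,1) = 9; P = 9/20; answer 9/20
Stage 2: S1 = 9/20; threaded value p + q = 29; d = 9189; 9189 = 3^2 * 1021; sigma = (1 + 3 + 9) * (1 + 1021) = 13 * 1022 = 13286; answer 13286
Stage 3: S2 = 13286; r = -32; cross terms: (-24*0 - 20*17)=-340, (20*34 - 38*0)=680, (38*40 - 36*34)=296, (36*32 - -32*40)=2432, (-32*17 - -24*32)=224; twice the area = |3292| = 3292; area = 1646; answer 1646
Stage 4: S3 = 1646; threaded value p + q = 1647; c = 22276; 22276 = 2^2 * 5569; sigma = (1 + 2 + 4) * (1 + 5569) = 7 * 5570 = 38990; answer 38990

38990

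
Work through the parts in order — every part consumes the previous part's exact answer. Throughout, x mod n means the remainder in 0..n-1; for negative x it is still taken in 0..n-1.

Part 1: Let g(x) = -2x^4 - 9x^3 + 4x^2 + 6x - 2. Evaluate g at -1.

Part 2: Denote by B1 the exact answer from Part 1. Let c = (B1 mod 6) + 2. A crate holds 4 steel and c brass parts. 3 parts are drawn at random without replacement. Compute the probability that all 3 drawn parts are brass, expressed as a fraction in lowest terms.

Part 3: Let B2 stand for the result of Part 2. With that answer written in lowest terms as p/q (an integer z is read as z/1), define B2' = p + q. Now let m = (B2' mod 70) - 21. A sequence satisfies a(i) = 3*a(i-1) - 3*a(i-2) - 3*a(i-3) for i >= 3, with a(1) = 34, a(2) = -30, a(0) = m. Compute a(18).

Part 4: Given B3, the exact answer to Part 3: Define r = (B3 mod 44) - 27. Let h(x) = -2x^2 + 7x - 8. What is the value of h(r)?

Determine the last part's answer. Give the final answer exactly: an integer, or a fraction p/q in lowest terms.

Part 1: -2*(-1)^4 - 9*(-1)^3 + 4*(-1)^2 + 6*(-1)^1 - 2 = (-2) + (9) + (4) + (-6) + (-2) = 3; answer 3
Part 2: B1 = 3; c = 5; total draws C(9,3) = 84; favorable C(5,3) = 10; P = 5/42; answer 5/42
Part 3: B2 = 5/42; threaded value p + q = 47; m = 26; a(3) = 3*(-30) - 3*(34) - 3*(26) = -270; iterating: a(3)=-270, a(4)=-822, a(5)=-1566, a(6)=-1422, a(7)=2898, a(8)=17658, a(9)=48546, a(10)=83970, a(11)=53298, a(12)=-237654, a(13)=-1124766, a(14)=-2821230, a(15)=-4376430, a(16)=-1291302, a(17)=17719074, a(18)=70160418; answer 70160418
Part 4: B3 = 70160418; r = 15; -2*(15)^2 + 7*(15)^1 - 8 = (-450) + (105) + (-8) = -353; answer -353

-353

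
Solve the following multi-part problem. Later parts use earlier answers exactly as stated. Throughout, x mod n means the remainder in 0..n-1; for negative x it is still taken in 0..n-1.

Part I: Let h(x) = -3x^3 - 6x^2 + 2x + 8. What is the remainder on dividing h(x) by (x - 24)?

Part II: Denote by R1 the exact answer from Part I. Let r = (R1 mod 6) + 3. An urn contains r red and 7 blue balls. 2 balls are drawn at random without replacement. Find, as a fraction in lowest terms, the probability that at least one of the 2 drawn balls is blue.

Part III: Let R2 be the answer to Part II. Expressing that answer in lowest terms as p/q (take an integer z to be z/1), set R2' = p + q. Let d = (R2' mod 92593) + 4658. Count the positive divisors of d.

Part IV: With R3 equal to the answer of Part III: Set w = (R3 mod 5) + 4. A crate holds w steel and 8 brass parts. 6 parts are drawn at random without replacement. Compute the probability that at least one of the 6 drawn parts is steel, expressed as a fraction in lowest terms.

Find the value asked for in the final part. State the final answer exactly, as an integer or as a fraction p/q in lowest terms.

Part I: remainder = value at the root: -3*(24)^3 - 6*(24)^2 + 2*(24)^1 + 8 = (-41472) + (-3456) + (48) + (8) = -44872; answer -44872
Part II: R1 = -44872; r = 5; total draws C(12,2) = 66; complement C(5,2) = 10; favorable 66 - 10 = 56; P = 28/33; answer 28/33
Part III: R2 = 28/33; threaded value p + q = 61; d = 4719; 4719 = 3 * 11^2 * 13; number of divisors = (1+1) * (2+1) * (1+1) = 12; answer 12
Part IV: R3 = 12; w = 6; total draws C(14,6) = 3003; complement C(8,6) = 28; favorable 3003 - 28 = 2975; P = 425/429; answer 425/429

425/429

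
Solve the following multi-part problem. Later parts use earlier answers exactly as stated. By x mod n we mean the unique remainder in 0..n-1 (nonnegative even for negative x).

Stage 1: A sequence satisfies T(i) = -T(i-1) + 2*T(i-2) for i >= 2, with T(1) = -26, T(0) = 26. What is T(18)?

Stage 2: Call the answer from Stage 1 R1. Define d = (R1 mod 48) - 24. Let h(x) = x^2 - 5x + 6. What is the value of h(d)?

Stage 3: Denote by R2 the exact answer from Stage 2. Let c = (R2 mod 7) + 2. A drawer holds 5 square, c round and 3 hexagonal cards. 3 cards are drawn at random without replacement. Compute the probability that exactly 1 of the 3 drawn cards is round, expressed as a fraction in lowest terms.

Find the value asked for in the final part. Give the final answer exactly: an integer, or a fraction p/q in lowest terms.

Stage 1: T(2) = -1*(-26) + 2*(26) = 78; iterating: T(2)=78, T(3)=-130, T(4)=286, T(5)=-546, T(6)=1118, T(7)=-2210, T(8)=4446, T(9)=-8866, T(10)=17758, T(11)=-35490, T(12)=71006, T(13)=-141986, T(14)=283998, T(15)=-567970, T(16)=1135966, T(17)=-2271906, T(18)=4543838; answer 4543838
Stage 2: R1 = 4543838; d = -10; 1*(-10)^2 - 5*(-10)^1 + 6 = (100) + (50) + (6) = 156; answer 156
Stage 3: R2 = 156; c = 4; total draws C(12,3) = 220; favorable C(4,1)*C(8,2) = 112; P = 28/55; answer 28/55

28/55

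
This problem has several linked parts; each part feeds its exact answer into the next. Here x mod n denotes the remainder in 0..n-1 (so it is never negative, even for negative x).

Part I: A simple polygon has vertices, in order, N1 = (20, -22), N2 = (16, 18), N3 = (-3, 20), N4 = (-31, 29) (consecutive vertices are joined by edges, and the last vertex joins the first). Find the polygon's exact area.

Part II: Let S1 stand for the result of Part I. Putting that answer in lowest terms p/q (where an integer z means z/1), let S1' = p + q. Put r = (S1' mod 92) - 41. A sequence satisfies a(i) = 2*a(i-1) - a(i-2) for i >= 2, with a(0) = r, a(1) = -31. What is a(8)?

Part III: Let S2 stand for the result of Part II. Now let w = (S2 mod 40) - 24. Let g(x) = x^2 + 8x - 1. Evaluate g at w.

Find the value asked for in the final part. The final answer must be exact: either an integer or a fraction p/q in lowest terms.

Part I: cross terms: (20*18 - 16*-22)=712, (16*20 - -3*18)=374, (-3*29 - -31*20)=533, (-31*-22 - 20*29)=102; twice the area = |1721| = 1721; area = 1721/2; answer 1721/2
Part II: S1 = 1721/2; threaded value p + q = 1723; r = 26; a(2) = 2*(-31) - 1*(26) = -88; iterating: a(2)=-88, a(3)=-145, a(4)=-202, a(5)=-259, a(6)=-316, a(7)=-373, a(8)=-430; answer -430
Part III: S2 = -430; w = -14; 1*(-14)^2 + 8*(-14)^1 - 1 = (196) + (-112) + (-1) = 83; answer 83

83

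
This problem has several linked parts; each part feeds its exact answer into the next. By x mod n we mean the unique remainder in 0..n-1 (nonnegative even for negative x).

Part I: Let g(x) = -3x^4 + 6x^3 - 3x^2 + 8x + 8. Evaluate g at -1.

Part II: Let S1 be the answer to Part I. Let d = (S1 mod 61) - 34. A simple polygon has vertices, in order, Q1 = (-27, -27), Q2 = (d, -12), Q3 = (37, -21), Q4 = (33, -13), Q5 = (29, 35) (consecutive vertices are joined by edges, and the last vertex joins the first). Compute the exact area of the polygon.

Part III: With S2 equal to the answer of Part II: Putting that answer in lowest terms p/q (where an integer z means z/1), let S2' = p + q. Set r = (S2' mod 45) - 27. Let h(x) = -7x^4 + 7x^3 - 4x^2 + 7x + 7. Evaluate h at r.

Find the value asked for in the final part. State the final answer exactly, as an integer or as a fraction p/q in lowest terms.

Part I: -3*(-1)^4 + 6*(-1)^3 - 3*(-1)^2 + 8*(-1)^1 + 8 = (-3) + (-6) + (-3) + (-8) + (8) = -12; answer -12
Part II: S1 = -12; d = 15; cross terms: (-27*-12 - 15*-27)=729, (15*-21 - 37*-12)=129, (37*-13 - 33*-21)=212, (33*35 - 29*-13)=1532, (29*-27 - -27*35)=162; twice the area = |2764| = 2764; area = 1382; answer 1382
Part III: S2 = 1382; threaded value p + q = 1383; r = 6; -7*(6)^4 + 7*(6)^3 - 4*(6)^2 + 7*(6)^1 + 7 = (-9072) + (1512) + (-144) + (42) + (7) = -7655; answer -7655

-7655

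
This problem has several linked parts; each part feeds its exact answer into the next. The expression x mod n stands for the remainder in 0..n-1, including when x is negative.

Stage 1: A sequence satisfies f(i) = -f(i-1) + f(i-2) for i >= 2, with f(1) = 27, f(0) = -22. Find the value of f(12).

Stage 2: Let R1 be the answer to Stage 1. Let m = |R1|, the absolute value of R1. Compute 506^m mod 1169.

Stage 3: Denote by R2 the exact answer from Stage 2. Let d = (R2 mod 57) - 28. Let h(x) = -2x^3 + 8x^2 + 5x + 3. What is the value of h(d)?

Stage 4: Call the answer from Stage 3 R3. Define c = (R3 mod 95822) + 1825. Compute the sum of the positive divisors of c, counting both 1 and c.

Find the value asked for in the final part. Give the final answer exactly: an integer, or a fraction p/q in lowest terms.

26208

Stage 1: f(2) = -1*(27) + 1*(-22) = -49; iterating: f(2)=-49, f(3)=76, f(4)=-125, f(5)=201, f(6)=-326, f(7)=527, f(8)=-853, f(9)=1380, f(10)=-2233, f(11)=3613, f(12)=-5846; answer -5846
Stage 2: R1 = -5846; m = 5846; squarings mod 1169: 506^1=506, 506^2=25, 506^4=625, 506^8=179, 506^16=478, 506^32=529, 506^64=450, 506^128=263, 506^256=198, 506^512=627, 506^1024=345, 506^2048=956, 506^4096=947; 506^5846 = 506^2 * 506^4 * 506^16 * 506^64 * 506^128 * 506^512 * 506^1024 * 506^4096 = 466 (mod 1169); answer 466
Stage 3: R2 = 466; d = -18; -2*(-18)^3 + 8*(-18)^2 + 5*(-18)^1 + 3 = (11664) + (2592) + (-90) + (3) = 14169; answer 14169
Stage 4: R3 = 14169; c = 15994; 15994 = 2 * 11 * 727; sigma = (1 + 2) * (1 + 11) * (1 + 727) = 3 * 12 * 728 = 26208; answer 26208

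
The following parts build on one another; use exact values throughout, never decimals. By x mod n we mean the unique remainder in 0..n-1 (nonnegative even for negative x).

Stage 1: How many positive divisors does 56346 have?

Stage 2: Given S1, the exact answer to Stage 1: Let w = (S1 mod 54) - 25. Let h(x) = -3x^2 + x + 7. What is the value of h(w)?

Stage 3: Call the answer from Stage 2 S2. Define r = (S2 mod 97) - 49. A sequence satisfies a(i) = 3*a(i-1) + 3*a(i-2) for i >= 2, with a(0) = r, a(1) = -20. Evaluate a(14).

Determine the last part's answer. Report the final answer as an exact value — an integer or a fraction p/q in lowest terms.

Stage 1: 56346 = 2 * 3 * 9391; number of divisors = (1+1) * (1+1) * (1+1) = 8; answer 8
Stage 2: S1 = 8; w = -17; -3*(-17)^2 + 1*(-17)^1 + 7 = (-867) + (-17) + (7) = -877; answer -877
Stage 3: S2 = -877; r = 44; a(2) = 3*(-20) + 3*(44) = 72; iterating: a(2)=72, a(3)=156, a(4)=684, a(5)=2520, a(6)=9612, a(7)=36396, a(8)=138024, a(9)=523260, a(10)=1983852, a(11)=7521336, a(12)=28515564, a(13)=108110700, a(14)=409878792; answer 409878792

409878792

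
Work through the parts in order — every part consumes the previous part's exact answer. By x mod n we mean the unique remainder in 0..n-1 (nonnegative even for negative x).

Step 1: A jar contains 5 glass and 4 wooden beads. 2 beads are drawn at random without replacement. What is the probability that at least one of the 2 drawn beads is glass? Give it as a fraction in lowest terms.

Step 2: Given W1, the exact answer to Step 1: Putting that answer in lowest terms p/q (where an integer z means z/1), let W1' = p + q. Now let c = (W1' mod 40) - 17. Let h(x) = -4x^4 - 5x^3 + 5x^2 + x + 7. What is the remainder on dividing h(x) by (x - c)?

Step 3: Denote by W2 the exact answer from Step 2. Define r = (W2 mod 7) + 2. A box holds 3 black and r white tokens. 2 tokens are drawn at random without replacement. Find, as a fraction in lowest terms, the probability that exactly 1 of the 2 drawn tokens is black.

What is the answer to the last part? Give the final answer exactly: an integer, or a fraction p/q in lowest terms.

Step 1: total draws C(9,2) = 36; complement C(4,2) = 6; favorable 36 - 6 = 30; P = 5/6; answer 5/6
Step 2: W1 = 5/6; threaded value p + q = 11; c = -6; remainder = value at the root: -4*(-6)^4 - 5*(-6)^3 + 5*(-6)^2 + 1*(-6)^1 + 7 = (-5184) + (1080) + (180) + (-6) + (7) = -3923; answer -3923
Step 3: W2 = -3923; r = 6; total draws C(9,2) = 36; favorable C(3,1)*C(6,1) = 18; P = 1/2; answer 1/2

1/2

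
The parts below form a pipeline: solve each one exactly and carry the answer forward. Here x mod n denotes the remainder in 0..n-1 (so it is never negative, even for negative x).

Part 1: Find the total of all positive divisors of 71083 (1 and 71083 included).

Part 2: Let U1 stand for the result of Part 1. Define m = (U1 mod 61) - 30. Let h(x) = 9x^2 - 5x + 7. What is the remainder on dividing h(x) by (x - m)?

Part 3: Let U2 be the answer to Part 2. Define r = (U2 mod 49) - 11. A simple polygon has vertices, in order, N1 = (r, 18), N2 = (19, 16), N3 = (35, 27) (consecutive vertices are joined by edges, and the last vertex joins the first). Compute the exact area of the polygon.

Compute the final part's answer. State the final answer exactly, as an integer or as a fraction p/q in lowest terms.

115

Part 1: 71083 = 31 * 2293; sigma = (1 + 31) * (1 + 2293) = 32 * 2294 = 73408; answer 73408
Part 2: U1 = 73408; m = -5; remainder = value at the root: 9*(-5)^2 - 5*(-5)^1 + 7 = (225) + (25) + (7) = 257; answer 257
Part 3: U2 = 257; r = 1; cross terms: (1*16 - 19*18)=-326, (19*27 - 35*16)=-47, (35*18 - 1*27)=603; twice the area = |230| = 230; area = 115; answer 115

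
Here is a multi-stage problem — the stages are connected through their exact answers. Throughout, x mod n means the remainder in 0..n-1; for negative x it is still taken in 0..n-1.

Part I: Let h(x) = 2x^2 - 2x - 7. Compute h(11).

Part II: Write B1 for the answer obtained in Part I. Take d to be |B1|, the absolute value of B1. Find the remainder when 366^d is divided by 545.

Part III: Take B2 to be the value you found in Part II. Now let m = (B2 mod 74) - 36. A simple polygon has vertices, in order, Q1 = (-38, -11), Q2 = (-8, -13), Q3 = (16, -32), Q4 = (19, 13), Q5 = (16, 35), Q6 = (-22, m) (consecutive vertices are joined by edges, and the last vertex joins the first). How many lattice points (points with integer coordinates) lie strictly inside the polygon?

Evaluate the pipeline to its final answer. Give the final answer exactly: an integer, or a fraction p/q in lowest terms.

1952

Part I: 2*(11)^2 - 2*(11)^1 - 7 = (242) + (-22) + (-7) = 213; answer 213
Part II: B1 = 213; d = 213; squarings mod 545: 366^1=366, 366^2=431, 366^4=461, 366^8=516, 366^16=296, 366^32=416, 366^64=291, 366^128=206; 366^213 = 366^1 * 366^4 * 366^16 * 366^64 * 366^128 = 346 (mod 545); answer 346
Part III: B2 = 346; m = 14; cross terms: (-38*-13 - -8*-11)=406, (-8*-32 - 16*-13)=464, (16*13 - 19*-32)=816, (19*35 - 16*13)=457, (16*14 - -22*35)=994, (-22*-11 - -38*14)=774; twice the area = |3911| = 3911; area = 3911/2; boundary points = 2 + 1 + 3 + 1 + 1 + 1 = 9; strictly interior points = area - boundary/2 + 1 = 1952; answer 1952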